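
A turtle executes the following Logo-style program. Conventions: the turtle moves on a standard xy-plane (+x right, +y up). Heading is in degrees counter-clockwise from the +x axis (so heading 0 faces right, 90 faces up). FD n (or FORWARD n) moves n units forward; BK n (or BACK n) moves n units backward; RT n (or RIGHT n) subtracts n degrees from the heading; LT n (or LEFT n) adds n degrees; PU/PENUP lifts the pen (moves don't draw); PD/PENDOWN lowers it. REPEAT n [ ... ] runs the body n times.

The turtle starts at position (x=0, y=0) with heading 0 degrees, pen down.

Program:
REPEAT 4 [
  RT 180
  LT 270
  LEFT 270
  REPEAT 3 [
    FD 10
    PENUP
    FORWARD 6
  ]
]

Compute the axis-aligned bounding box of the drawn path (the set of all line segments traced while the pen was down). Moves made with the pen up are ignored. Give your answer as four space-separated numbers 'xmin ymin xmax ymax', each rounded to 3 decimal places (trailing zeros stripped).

Executing turtle program step by step:
Start: pos=(0,0), heading=0, pen down
REPEAT 4 [
  -- iteration 1/4 --
  RT 180: heading 0 -> 180
  LT 270: heading 180 -> 90
  LT 270: heading 90 -> 0
  REPEAT 3 [
    -- iteration 1/3 --
    FD 10: (0,0) -> (10,0) [heading=0, draw]
    PU: pen up
    FD 6: (10,0) -> (16,0) [heading=0, move]
    -- iteration 2/3 --
    FD 10: (16,0) -> (26,0) [heading=0, move]
    PU: pen up
    FD 6: (26,0) -> (32,0) [heading=0, move]
    -- iteration 3/3 --
    FD 10: (32,0) -> (42,0) [heading=0, move]
    PU: pen up
    FD 6: (42,0) -> (48,0) [heading=0, move]
  ]
  -- iteration 2/4 --
  RT 180: heading 0 -> 180
  LT 270: heading 180 -> 90
  LT 270: heading 90 -> 0
  REPEAT 3 [
    -- iteration 1/3 --
    FD 10: (48,0) -> (58,0) [heading=0, move]
    PU: pen up
    FD 6: (58,0) -> (64,0) [heading=0, move]
    -- iteration 2/3 --
    FD 10: (64,0) -> (74,0) [heading=0, move]
    PU: pen up
    FD 6: (74,0) -> (80,0) [heading=0, move]
    -- iteration 3/3 --
    FD 10: (80,0) -> (90,0) [heading=0, move]
    PU: pen up
    FD 6: (90,0) -> (96,0) [heading=0, move]
  ]
  -- iteration 3/4 --
  RT 180: heading 0 -> 180
  LT 270: heading 180 -> 90
  LT 270: heading 90 -> 0
  REPEAT 3 [
    -- iteration 1/3 --
    FD 10: (96,0) -> (106,0) [heading=0, move]
    PU: pen up
    FD 6: (106,0) -> (112,0) [heading=0, move]
    -- iteration 2/3 --
    FD 10: (112,0) -> (122,0) [heading=0, move]
    PU: pen up
    FD 6: (122,0) -> (128,0) [heading=0, move]
    -- iteration 3/3 --
    FD 10: (128,0) -> (138,0) [heading=0, move]
    PU: pen up
    FD 6: (138,0) -> (144,0) [heading=0, move]
  ]
  -- iteration 4/4 --
  RT 180: heading 0 -> 180
  LT 270: heading 180 -> 90
  LT 270: heading 90 -> 0
  REPEAT 3 [
    -- iteration 1/3 --
    FD 10: (144,0) -> (154,0) [heading=0, move]
    PU: pen up
    FD 6: (154,0) -> (160,0) [heading=0, move]
    -- iteration 2/3 --
    FD 10: (160,0) -> (170,0) [heading=0, move]
    PU: pen up
    FD 6: (170,0) -> (176,0) [heading=0, move]
    -- iteration 3/3 --
    FD 10: (176,0) -> (186,0) [heading=0, move]
    PU: pen up
    FD 6: (186,0) -> (192,0) [heading=0, move]
  ]
]
Final: pos=(192,0), heading=0, 1 segment(s) drawn

Segment endpoints: x in {0, 10}, y in {0, 0}
xmin=0, ymin=0, xmax=10, ymax=0

Answer: 0 0 10 0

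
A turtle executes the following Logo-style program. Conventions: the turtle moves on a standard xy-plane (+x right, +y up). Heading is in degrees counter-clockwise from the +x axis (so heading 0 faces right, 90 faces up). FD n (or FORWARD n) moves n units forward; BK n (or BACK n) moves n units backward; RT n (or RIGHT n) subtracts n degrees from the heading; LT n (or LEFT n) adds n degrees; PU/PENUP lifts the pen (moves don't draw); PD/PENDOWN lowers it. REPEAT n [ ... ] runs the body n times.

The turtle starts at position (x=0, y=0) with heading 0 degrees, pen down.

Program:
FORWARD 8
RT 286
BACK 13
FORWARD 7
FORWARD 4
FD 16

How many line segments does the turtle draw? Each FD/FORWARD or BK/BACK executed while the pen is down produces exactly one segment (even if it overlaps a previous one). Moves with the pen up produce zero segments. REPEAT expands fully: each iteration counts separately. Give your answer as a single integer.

Executing turtle program step by step:
Start: pos=(0,0), heading=0, pen down
FD 8: (0,0) -> (8,0) [heading=0, draw]
RT 286: heading 0 -> 74
BK 13: (8,0) -> (4.417,-12.496) [heading=74, draw]
FD 7: (4.417,-12.496) -> (6.346,-5.768) [heading=74, draw]
FD 4: (6.346,-5.768) -> (7.449,-1.923) [heading=74, draw]
FD 16: (7.449,-1.923) -> (11.859,13.458) [heading=74, draw]
Final: pos=(11.859,13.458), heading=74, 5 segment(s) drawn
Segments drawn: 5

Answer: 5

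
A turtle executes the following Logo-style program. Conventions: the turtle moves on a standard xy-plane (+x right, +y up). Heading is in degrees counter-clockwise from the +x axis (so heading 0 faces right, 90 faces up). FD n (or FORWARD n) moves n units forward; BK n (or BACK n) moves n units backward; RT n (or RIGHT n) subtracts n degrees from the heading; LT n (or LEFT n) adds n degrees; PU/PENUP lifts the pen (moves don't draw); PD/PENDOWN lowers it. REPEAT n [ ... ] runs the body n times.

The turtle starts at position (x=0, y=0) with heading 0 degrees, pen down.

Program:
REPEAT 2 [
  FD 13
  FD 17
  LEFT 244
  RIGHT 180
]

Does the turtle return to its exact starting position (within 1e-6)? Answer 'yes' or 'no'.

Answer: no

Derivation:
Executing turtle program step by step:
Start: pos=(0,0), heading=0, pen down
REPEAT 2 [
  -- iteration 1/2 --
  FD 13: (0,0) -> (13,0) [heading=0, draw]
  FD 17: (13,0) -> (30,0) [heading=0, draw]
  LT 244: heading 0 -> 244
  RT 180: heading 244 -> 64
  -- iteration 2/2 --
  FD 13: (30,0) -> (35.699,11.684) [heading=64, draw]
  FD 17: (35.699,11.684) -> (43.151,26.964) [heading=64, draw]
  LT 244: heading 64 -> 308
  RT 180: heading 308 -> 128
]
Final: pos=(43.151,26.964), heading=128, 4 segment(s) drawn

Start position: (0, 0)
Final position: (43.151, 26.964)
Distance = 50.883; >= 1e-6 -> NOT closed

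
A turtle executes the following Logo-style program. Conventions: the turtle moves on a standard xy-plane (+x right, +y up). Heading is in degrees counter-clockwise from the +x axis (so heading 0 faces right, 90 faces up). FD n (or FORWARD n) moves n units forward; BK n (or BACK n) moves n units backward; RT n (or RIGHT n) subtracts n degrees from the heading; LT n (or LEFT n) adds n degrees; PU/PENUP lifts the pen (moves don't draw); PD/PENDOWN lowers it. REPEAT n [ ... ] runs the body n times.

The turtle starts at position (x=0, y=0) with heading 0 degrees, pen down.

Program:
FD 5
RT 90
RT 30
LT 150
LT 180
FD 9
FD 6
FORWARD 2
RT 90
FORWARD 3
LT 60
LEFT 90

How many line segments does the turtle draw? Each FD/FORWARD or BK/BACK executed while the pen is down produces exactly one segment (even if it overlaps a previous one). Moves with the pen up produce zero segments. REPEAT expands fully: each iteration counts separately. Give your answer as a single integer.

Executing turtle program step by step:
Start: pos=(0,0), heading=0, pen down
FD 5: (0,0) -> (5,0) [heading=0, draw]
RT 90: heading 0 -> 270
RT 30: heading 270 -> 240
LT 150: heading 240 -> 30
LT 180: heading 30 -> 210
FD 9: (5,0) -> (-2.794,-4.5) [heading=210, draw]
FD 6: (-2.794,-4.5) -> (-7.99,-7.5) [heading=210, draw]
FD 2: (-7.99,-7.5) -> (-9.722,-8.5) [heading=210, draw]
RT 90: heading 210 -> 120
FD 3: (-9.722,-8.5) -> (-11.222,-5.902) [heading=120, draw]
LT 60: heading 120 -> 180
LT 90: heading 180 -> 270
Final: pos=(-11.222,-5.902), heading=270, 5 segment(s) drawn
Segments drawn: 5

Answer: 5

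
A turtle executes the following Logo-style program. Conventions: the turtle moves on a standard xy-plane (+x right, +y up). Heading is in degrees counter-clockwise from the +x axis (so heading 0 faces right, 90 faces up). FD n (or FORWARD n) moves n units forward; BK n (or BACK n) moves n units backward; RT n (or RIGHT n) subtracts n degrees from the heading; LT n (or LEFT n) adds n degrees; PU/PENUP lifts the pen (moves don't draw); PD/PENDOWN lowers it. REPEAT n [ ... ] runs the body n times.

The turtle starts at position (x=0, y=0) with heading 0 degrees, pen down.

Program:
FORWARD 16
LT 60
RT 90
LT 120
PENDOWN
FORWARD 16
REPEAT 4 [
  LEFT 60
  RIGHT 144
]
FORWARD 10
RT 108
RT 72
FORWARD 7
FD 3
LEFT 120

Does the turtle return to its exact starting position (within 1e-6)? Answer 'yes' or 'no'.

Executing turtle program step by step:
Start: pos=(0,0), heading=0, pen down
FD 16: (0,0) -> (16,0) [heading=0, draw]
LT 60: heading 0 -> 60
RT 90: heading 60 -> 330
LT 120: heading 330 -> 90
PD: pen down
FD 16: (16,0) -> (16,16) [heading=90, draw]
REPEAT 4 [
  -- iteration 1/4 --
  LT 60: heading 90 -> 150
  RT 144: heading 150 -> 6
  -- iteration 2/4 --
  LT 60: heading 6 -> 66
  RT 144: heading 66 -> 282
  -- iteration 3/4 --
  LT 60: heading 282 -> 342
  RT 144: heading 342 -> 198
  -- iteration 4/4 --
  LT 60: heading 198 -> 258
  RT 144: heading 258 -> 114
]
FD 10: (16,16) -> (11.933,25.135) [heading=114, draw]
RT 108: heading 114 -> 6
RT 72: heading 6 -> 294
FD 7: (11.933,25.135) -> (14.78,18.741) [heading=294, draw]
FD 3: (14.78,18.741) -> (16,16) [heading=294, draw]
LT 120: heading 294 -> 54
Final: pos=(16,16), heading=54, 5 segment(s) drawn

Start position: (0, 0)
Final position: (16, 16)
Distance = 22.627; >= 1e-6 -> NOT closed

Answer: no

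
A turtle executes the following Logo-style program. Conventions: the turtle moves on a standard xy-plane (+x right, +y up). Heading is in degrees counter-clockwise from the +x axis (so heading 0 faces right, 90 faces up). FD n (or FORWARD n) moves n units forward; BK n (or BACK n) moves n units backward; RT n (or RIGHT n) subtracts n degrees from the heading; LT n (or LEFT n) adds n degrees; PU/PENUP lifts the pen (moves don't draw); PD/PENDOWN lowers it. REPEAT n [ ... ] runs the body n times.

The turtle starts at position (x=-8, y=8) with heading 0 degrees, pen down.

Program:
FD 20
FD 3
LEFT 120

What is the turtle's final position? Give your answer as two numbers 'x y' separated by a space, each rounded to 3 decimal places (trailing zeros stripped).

Answer: 15 8

Derivation:
Executing turtle program step by step:
Start: pos=(-8,8), heading=0, pen down
FD 20: (-8,8) -> (12,8) [heading=0, draw]
FD 3: (12,8) -> (15,8) [heading=0, draw]
LT 120: heading 0 -> 120
Final: pos=(15,8), heading=120, 2 segment(s) drawn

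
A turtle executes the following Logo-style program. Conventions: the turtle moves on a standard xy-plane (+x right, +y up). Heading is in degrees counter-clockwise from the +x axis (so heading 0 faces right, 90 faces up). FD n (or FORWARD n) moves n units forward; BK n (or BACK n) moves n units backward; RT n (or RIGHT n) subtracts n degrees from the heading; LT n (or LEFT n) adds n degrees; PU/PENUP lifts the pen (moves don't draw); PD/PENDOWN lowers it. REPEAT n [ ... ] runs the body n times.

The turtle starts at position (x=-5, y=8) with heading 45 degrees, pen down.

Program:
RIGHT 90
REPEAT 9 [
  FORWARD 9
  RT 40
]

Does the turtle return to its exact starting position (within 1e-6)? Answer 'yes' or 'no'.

Executing turtle program step by step:
Start: pos=(-5,8), heading=45, pen down
RT 90: heading 45 -> 315
REPEAT 9 [
  -- iteration 1/9 --
  FD 9: (-5,8) -> (1.364,1.636) [heading=315, draw]
  RT 40: heading 315 -> 275
  -- iteration 2/9 --
  FD 9: (1.364,1.636) -> (2.148,-7.33) [heading=275, draw]
  RT 40: heading 275 -> 235
  -- iteration 3/9 --
  FD 9: (2.148,-7.33) -> (-3.014,-14.702) [heading=235, draw]
  RT 40: heading 235 -> 195
  -- iteration 4/9 --
  FD 9: (-3.014,-14.702) -> (-11.707,-17.031) [heading=195, draw]
  RT 40: heading 195 -> 155
  -- iteration 5/9 --
  FD 9: (-11.707,-17.031) -> (-19.864,-13.228) [heading=155, draw]
  RT 40: heading 155 -> 115
  -- iteration 6/9 --
  FD 9: (-19.864,-13.228) -> (-23.667,-5.071) [heading=115, draw]
  RT 40: heading 115 -> 75
  -- iteration 7/9 --
  FD 9: (-23.667,-5.071) -> (-21.338,3.622) [heading=75, draw]
  RT 40: heading 75 -> 35
  -- iteration 8/9 --
  FD 9: (-21.338,3.622) -> (-13.966,8.784) [heading=35, draw]
  RT 40: heading 35 -> 355
  -- iteration 9/9 --
  FD 9: (-13.966,8.784) -> (-5,8) [heading=355, draw]
  RT 40: heading 355 -> 315
]
Final: pos=(-5,8), heading=315, 9 segment(s) drawn

Start position: (-5, 8)
Final position: (-5, 8)
Distance = 0; < 1e-6 -> CLOSED

Answer: yes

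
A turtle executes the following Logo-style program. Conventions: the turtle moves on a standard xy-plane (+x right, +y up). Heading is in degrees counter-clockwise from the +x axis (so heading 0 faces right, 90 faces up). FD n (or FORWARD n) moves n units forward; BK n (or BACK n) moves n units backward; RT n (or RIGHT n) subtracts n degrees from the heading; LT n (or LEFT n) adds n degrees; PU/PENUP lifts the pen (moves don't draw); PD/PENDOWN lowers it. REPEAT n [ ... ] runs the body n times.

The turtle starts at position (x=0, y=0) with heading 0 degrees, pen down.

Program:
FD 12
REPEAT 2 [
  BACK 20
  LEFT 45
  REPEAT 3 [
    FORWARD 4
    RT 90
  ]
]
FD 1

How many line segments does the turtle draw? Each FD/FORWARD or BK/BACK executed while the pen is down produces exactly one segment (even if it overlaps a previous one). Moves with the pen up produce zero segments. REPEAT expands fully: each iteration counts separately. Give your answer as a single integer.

Answer: 10

Derivation:
Executing turtle program step by step:
Start: pos=(0,0), heading=0, pen down
FD 12: (0,0) -> (12,0) [heading=0, draw]
REPEAT 2 [
  -- iteration 1/2 --
  BK 20: (12,0) -> (-8,0) [heading=0, draw]
  LT 45: heading 0 -> 45
  REPEAT 3 [
    -- iteration 1/3 --
    FD 4: (-8,0) -> (-5.172,2.828) [heading=45, draw]
    RT 90: heading 45 -> 315
    -- iteration 2/3 --
    FD 4: (-5.172,2.828) -> (-2.343,0) [heading=315, draw]
    RT 90: heading 315 -> 225
    -- iteration 3/3 --
    FD 4: (-2.343,0) -> (-5.172,-2.828) [heading=225, draw]
    RT 90: heading 225 -> 135
  ]
  -- iteration 2/2 --
  BK 20: (-5.172,-2.828) -> (8.971,-16.971) [heading=135, draw]
  LT 45: heading 135 -> 180
  REPEAT 3 [
    -- iteration 1/3 --
    FD 4: (8.971,-16.971) -> (4.971,-16.971) [heading=180, draw]
    RT 90: heading 180 -> 90
    -- iteration 2/3 --
    FD 4: (4.971,-16.971) -> (4.971,-12.971) [heading=90, draw]
    RT 90: heading 90 -> 0
    -- iteration 3/3 --
    FD 4: (4.971,-12.971) -> (8.971,-12.971) [heading=0, draw]
    RT 90: heading 0 -> 270
  ]
]
FD 1: (8.971,-12.971) -> (8.971,-13.971) [heading=270, draw]
Final: pos=(8.971,-13.971), heading=270, 10 segment(s) drawn
Segments drawn: 10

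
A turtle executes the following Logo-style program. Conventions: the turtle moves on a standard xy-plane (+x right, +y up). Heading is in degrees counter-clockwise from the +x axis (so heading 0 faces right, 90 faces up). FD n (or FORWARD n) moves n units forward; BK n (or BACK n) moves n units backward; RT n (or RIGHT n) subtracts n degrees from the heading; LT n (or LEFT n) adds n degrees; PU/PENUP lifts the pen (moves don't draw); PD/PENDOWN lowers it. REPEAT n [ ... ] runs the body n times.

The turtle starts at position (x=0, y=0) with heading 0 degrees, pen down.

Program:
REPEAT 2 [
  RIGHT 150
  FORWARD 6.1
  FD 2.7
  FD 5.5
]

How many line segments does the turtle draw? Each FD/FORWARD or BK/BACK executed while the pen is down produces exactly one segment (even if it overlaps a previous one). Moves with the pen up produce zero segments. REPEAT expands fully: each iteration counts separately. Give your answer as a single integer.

Answer: 6

Derivation:
Executing turtle program step by step:
Start: pos=(0,0), heading=0, pen down
REPEAT 2 [
  -- iteration 1/2 --
  RT 150: heading 0 -> 210
  FD 6.1: (0,0) -> (-5.283,-3.05) [heading=210, draw]
  FD 2.7: (-5.283,-3.05) -> (-7.621,-4.4) [heading=210, draw]
  FD 5.5: (-7.621,-4.4) -> (-12.384,-7.15) [heading=210, draw]
  -- iteration 2/2 --
  RT 150: heading 210 -> 60
  FD 6.1: (-12.384,-7.15) -> (-9.334,-1.867) [heading=60, draw]
  FD 2.7: (-9.334,-1.867) -> (-7.984,0.471) [heading=60, draw]
  FD 5.5: (-7.984,0.471) -> (-5.234,5.234) [heading=60, draw]
]
Final: pos=(-5.234,5.234), heading=60, 6 segment(s) drawn
Segments drawn: 6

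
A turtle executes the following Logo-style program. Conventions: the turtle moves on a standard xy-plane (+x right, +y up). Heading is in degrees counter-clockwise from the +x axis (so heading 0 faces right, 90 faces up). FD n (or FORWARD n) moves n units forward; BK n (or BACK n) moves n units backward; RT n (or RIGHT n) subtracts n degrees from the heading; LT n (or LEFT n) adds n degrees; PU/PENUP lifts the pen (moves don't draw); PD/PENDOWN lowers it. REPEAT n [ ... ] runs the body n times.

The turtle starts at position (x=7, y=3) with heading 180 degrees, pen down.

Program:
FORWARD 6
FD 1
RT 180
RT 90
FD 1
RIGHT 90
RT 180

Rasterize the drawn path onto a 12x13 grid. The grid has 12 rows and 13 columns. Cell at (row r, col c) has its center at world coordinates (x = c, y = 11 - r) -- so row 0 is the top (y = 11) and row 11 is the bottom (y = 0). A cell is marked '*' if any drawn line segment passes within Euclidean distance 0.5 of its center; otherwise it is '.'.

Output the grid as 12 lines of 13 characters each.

Segment 0: (7,3) -> (1,3)
Segment 1: (1,3) -> (0,3)
Segment 2: (0,3) -> (0,2)

Answer: .............
.............
.............
.............
.............
.............
.............
.............
********.....
*............
.............
.............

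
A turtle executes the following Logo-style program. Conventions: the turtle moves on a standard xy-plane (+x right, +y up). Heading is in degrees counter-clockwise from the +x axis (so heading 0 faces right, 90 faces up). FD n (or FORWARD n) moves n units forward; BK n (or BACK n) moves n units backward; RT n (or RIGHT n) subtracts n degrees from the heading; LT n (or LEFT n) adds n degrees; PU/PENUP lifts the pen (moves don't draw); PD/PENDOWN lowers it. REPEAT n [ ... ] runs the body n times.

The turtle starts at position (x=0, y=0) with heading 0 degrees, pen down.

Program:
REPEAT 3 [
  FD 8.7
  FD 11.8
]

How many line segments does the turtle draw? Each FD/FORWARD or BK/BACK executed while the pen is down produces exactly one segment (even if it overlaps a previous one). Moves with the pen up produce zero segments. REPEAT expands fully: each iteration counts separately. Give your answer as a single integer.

Answer: 6

Derivation:
Executing turtle program step by step:
Start: pos=(0,0), heading=0, pen down
REPEAT 3 [
  -- iteration 1/3 --
  FD 8.7: (0,0) -> (8.7,0) [heading=0, draw]
  FD 11.8: (8.7,0) -> (20.5,0) [heading=0, draw]
  -- iteration 2/3 --
  FD 8.7: (20.5,0) -> (29.2,0) [heading=0, draw]
  FD 11.8: (29.2,0) -> (41,0) [heading=0, draw]
  -- iteration 3/3 --
  FD 8.7: (41,0) -> (49.7,0) [heading=0, draw]
  FD 11.8: (49.7,0) -> (61.5,0) [heading=0, draw]
]
Final: pos=(61.5,0), heading=0, 6 segment(s) drawn
Segments drawn: 6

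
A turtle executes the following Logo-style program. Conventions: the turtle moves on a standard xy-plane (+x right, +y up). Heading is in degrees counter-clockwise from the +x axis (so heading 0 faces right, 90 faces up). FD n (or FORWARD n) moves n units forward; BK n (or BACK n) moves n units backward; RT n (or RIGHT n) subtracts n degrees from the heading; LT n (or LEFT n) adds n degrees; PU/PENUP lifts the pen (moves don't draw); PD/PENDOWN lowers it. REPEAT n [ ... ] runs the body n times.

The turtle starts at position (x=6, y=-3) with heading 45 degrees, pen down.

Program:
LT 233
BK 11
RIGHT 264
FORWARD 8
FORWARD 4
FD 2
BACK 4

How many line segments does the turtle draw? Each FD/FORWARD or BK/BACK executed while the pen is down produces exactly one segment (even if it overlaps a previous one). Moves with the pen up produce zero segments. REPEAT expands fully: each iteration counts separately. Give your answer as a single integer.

Executing turtle program step by step:
Start: pos=(6,-3), heading=45, pen down
LT 233: heading 45 -> 278
BK 11: (6,-3) -> (4.469,7.893) [heading=278, draw]
RT 264: heading 278 -> 14
FD 8: (4.469,7.893) -> (12.231,9.828) [heading=14, draw]
FD 4: (12.231,9.828) -> (16.113,10.796) [heading=14, draw]
FD 2: (16.113,10.796) -> (18.053,11.28) [heading=14, draw]
BK 4: (18.053,11.28) -> (14.172,10.312) [heading=14, draw]
Final: pos=(14.172,10.312), heading=14, 5 segment(s) drawn
Segments drawn: 5

Answer: 5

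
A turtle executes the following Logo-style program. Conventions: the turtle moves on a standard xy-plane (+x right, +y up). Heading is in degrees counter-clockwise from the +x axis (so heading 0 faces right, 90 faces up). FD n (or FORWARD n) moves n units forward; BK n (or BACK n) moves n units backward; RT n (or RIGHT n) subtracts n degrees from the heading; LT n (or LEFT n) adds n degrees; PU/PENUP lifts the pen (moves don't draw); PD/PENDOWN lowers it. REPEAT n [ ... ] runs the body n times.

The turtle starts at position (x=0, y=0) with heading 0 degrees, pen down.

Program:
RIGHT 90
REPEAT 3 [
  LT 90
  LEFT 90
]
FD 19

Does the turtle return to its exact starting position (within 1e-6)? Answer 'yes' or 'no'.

Executing turtle program step by step:
Start: pos=(0,0), heading=0, pen down
RT 90: heading 0 -> 270
REPEAT 3 [
  -- iteration 1/3 --
  LT 90: heading 270 -> 0
  LT 90: heading 0 -> 90
  -- iteration 2/3 --
  LT 90: heading 90 -> 180
  LT 90: heading 180 -> 270
  -- iteration 3/3 --
  LT 90: heading 270 -> 0
  LT 90: heading 0 -> 90
]
FD 19: (0,0) -> (0,19) [heading=90, draw]
Final: pos=(0,19), heading=90, 1 segment(s) drawn

Start position: (0, 0)
Final position: (0, 19)
Distance = 19; >= 1e-6 -> NOT closed

Answer: no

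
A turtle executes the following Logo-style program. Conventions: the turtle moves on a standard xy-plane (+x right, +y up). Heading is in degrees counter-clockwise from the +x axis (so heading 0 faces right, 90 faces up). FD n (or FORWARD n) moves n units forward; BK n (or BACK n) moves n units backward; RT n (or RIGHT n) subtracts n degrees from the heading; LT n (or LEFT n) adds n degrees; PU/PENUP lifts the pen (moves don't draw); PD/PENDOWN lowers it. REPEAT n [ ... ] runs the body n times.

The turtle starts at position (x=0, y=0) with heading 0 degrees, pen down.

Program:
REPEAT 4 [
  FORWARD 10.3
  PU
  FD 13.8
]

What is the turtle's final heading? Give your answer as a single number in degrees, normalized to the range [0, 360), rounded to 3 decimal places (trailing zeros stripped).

Executing turtle program step by step:
Start: pos=(0,0), heading=0, pen down
REPEAT 4 [
  -- iteration 1/4 --
  FD 10.3: (0,0) -> (10.3,0) [heading=0, draw]
  PU: pen up
  FD 13.8: (10.3,0) -> (24.1,0) [heading=0, move]
  -- iteration 2/4 --
  FD 10.3: (24.1,0) -> (34.4,0) [heading=0, move]
  PU: pen up
  FD 13.8: (34.4,0) -> (48.2,0) [heading=0, move]
  -- iteration 3/4 --
  FD 10.3: (48.2,0) -> (58.5,0) [heading=0, move]
  PU: pen up
  FD 13.8: (58.5,0) -> (72.3,0) [heading=0, move]
  -- iteration 4/4 --
  FD 10.3: (72.3,0) -> (82.6,0) [heading=0, move]
  PU: pen up
  FD 13.8: (82.6,0) -> (96.4,0) [heading=0, move]
]
Final: pos=(96.4,0), heading=0, 1 segment(s) drawn

Answer: 0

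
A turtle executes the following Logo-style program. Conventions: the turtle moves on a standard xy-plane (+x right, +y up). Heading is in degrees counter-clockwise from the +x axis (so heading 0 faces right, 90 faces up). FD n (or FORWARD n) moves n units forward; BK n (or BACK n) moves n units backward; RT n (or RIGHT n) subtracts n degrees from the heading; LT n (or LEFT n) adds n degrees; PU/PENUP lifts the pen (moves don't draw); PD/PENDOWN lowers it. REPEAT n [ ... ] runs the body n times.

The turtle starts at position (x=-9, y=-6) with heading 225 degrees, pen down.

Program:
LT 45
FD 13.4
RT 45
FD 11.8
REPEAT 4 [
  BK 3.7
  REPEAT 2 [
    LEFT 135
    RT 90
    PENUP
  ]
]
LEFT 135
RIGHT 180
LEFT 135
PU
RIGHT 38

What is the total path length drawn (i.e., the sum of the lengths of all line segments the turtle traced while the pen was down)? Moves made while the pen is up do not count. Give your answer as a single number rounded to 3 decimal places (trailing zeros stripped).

Executing turtle program step by step:
Start: pos=(-9,-6), heading=225, pen down
LT 45: heading 225 -> 270
FD 13.4: (-9,-6) -> (-9,-19.4) [heading=270, draw]
RT 45: heading 270 -> 225
FD 11.8: (-9,-19.4) -> (-17.344,-27.744) [heading=225, draw]
REPEAT 4 [
  -- iteration 1/4 --
  BK 3.7: (-17.344,-27.744) -> (-14.728,-25.128) [heading=225, draw]
  REPEAT 2 [
    -- iteration 1/2 --
    LT 135: heading 225 -> 0
    RT 90: heading 0 -> 270
    PU: pen up
    -- iteration 2/2 --
    LT 135: heading 270 -> 45
    RT 90: heading 45 -> 315
    PU: pen up
  ]
  -- iteration 2/4 --
  BK 3.7: (-14.728,-25.128) -> (-17.344,-22.511) [heading=315, move]
  REPEAT 2 [
    -- iteration 1/2 --
    LT 135: heading 315 -> 90
    RT 90: heading 90 -> 0
    PU: pen up
    -- iteration 2/2 --
    LT 135: heading 0 -> 135
    RT 90: heading 135 -> 45
    PU: pen up
  ]
  -- iteration 3/4 --
  BK 3.7: (-17.344,-22.511) -> (-19.96,-25.128) [heading=45, move]
  REPEAT 2 [
    -- iteration 1/2 --
    LT 135: heading 45 -> 180
    RT 90: heading 180 -> 90
    PU: pen up
    -- iteration 2/2 --
    LT 135: heading 90 -> 225
    RT 90: heading 225 -> 135
    PU: pen up
  ]
  -- iteration 4/4 --
  BK 3.7: (-19.96,-25.128) -> (-17.344,-27.744) [heading=135, move]
  REPEAT 2 [
    -- iteration 1/2 --
    LT 135: heading 135 -> 270
    RT 90: heading 270 -> 180
    PU: pen up
    -- iteration 2/2 --
    LT 135: heading 180 -> 315
    RT 90: heading 315 -> 225
    PU: pen up
  ]
]
LT 135: heading 225 -> 0
RT 180: heading 0 -> 180
LT 135: heading 180 -> 315
PU: pen up
RT 38: heading 315 -> 277
Final: pos=(-17.344,-27.744), heading=277, 3 segment(s) drawn

Segment lengths:
  seg 1: (-9,-6) -> (-9,-19.4), length = 13.4
  seg 2: (-9,-19.4) -> (-17.344,-27.744), length = 11.8
  seg 3: (-17.344,-27.744) -> (-14.728,-25.128), length = 3.7
Total = 28.9

Answer: 28.9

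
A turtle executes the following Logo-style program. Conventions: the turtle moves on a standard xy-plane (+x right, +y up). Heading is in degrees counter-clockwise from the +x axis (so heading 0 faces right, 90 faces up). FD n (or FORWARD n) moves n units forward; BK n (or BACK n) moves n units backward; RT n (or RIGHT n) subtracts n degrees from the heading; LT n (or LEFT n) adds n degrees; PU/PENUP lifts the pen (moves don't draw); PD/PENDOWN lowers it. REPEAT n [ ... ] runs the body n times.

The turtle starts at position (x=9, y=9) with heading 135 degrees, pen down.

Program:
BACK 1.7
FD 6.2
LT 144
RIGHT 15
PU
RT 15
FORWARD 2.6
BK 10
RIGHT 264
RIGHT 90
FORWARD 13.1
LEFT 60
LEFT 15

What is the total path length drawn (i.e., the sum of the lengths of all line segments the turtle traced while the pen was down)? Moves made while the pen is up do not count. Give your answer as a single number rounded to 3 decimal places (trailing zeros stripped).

Answer: 7.9

Derivation:
Executing turtle program step by step:
Start: pos=(9,9), heading=135, pen down
BK 1.7: (9,9) -> (10.202,7.798) [heading=135, draw]
FD 6.2: (10.202,7.798) -> (5.818,12.182) [heading=135, draw]
LT 144: heading 135 -> 279
RT 15: heading 279 -> 264
PU: pen up
RT 15: heading 264 -> 249
FD 2.6: (5.818,12.182) -> (4.886,9.755) [heading=249, move]
BK 10: (4.886,9.755) -> (8.47,19.09) [heading=249, move]
RT 264: heading 249 -> 345
RT 90: heading 345 -> 255
FD 13.1: (8.47,19.09) -> (5.079,6.437) [heading=255, move]
LT 60: heading 255 -> 315
LT 15: heading 315 -> 330
Final: pos=(5.079,6.437), heading=330, 2 segment(s) drawn

Segment lengths:
  seg 1: (9,9) -> (10.202,7.798), length = 1.7
  seg 2: (10.202,7.798) -> (5.818,12.182), length = 6.2
Total = 7.9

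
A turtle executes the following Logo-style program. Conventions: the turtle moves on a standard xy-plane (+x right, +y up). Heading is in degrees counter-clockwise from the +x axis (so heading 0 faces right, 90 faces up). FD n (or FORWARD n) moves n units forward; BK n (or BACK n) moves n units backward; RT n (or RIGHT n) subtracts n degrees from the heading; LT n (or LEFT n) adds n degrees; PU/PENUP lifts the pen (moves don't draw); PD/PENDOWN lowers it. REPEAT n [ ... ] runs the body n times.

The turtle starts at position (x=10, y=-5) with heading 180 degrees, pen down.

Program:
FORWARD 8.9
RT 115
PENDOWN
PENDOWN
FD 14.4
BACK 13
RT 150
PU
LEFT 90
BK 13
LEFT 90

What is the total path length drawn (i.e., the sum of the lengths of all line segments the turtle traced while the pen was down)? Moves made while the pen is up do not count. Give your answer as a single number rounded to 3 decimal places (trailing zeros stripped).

Answer: 36.3

Derivation:
Executing turtle program step by step:
Start: pos=(10,-5), heading=180, pen down
FD 8.9: (10,-5) -> (1.1,-5) [heading=180, draw]
RT 115: heading 180 -> 65
PD: pen down
PD: pen down
FD 14.4: (1.1,-5) -> (7.186,8.051) [heading=65, draw]
BK 13: (7.186,8.051) -> (1.692,-3.731) [heading=65, draw]
RT 150: heading 65 -> 275
PU: pen up
LT 90: heading 275 -> 5
BK 13: (1.692,-3.731) -> (-11.259,-4.864) [heading=5, move]
LT 90: heading 5 -> 95
Final: pos=(-11.259,-4.864), heading=95, 3 segment(s) drawn

Segment lengths:
  seg 1: (10,-5) -> (1.1,-5), length = 8.9
  seg 2: (1.1,-5) -> (7.186,8.051), length = 14.4
  seg 3: (7.186,8.051) -> (1.692,-3.731), length = 13
Total = 36.3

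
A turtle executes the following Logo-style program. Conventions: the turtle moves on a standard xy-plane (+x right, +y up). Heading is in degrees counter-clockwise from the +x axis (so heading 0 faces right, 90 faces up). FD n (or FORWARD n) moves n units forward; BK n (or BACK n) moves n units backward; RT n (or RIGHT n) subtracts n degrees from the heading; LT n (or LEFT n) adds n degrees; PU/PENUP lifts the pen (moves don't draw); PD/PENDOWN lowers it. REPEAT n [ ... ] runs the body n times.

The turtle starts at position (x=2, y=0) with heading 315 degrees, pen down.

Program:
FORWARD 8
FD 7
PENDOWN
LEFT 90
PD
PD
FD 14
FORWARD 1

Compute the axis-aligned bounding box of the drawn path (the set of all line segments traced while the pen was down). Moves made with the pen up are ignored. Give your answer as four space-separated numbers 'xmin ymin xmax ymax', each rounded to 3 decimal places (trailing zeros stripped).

Executing turtle program step by step:
Start: pos=(2,0), heading=315, pen down
FD 8: (2,0) -> (7.657,-5.657) [heading=315, draw]
FD 7: (7.657,-5.657) -> (12.607,-10.607) [heading=315, draw]
PD: pen down
LT 90: heading 315 -> 45
PD: pen down
PD: pen down
FD 14: (12.607,-10.607) -> (22.506,-0.707) [heading=45, draw]
FD 1: (22.506,-0.707) -> (23.213,0) [heading=45, draw]
Final: pos=(23.213,0), heading=45, 4 segment(s) drawn

Segment endpoints: x in {2, 7.657, 12.607, 22.506, 23.213}, y in {-10.607, -5.657, -0.707, 0, 0}
xmin=2, ymin=-10.607, xmax=23.213, ymax=0

Answer: 2 -10.607 23.213 0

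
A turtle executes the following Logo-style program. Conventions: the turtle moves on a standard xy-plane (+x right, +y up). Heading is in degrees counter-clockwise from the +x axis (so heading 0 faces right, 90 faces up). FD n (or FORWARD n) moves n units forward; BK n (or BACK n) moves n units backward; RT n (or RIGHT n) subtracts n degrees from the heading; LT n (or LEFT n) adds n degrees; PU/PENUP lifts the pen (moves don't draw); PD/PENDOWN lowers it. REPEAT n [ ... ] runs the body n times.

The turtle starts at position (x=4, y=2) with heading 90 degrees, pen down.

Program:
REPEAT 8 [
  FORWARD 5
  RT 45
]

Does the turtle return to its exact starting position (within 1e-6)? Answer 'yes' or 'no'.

Answer: yes

Derivation:
Executing turtle program step by step:
Start: pos=(4,2), heading=90, pen down
REPEAT 8 [
  -- iteration 1/8 --
  FD 5: (4,2) -> (4,7) [heading=90, draw]
  RT 45: heading 90 -> 45
  -- iteration 2/8 --
  FD 5: (4,7) -> (7.536,10.536) [heading=45, draw]
  RT 45: heading 45 -> 0
  -- iteration 3/8 --
  FD 5: (7.536,10.536) -> (12.536,10.536) [heading=0, draw]
  RT 45: heading 0 -> 315
  -- iteration 4/8 --
  FD 5: (12.536,10.536) -> (16.071,7) [heading=315, draw]
  RT 45: heading 315 -> 270
  -- iteration 5/8 --
  FD 5: (16.071,7) -> (16.071,2) [heading=270, draw]
  RT 45: heading 270 -> 225
  -- iteration 6/8 --
  FD 5: (16.071,2) -> (12.536,-1.536) [heading=225, draw]
  RT 45: heading 225 -> 180
  -- iteration 7/8 --
  FD 5: (12.536,-1.536) -> (7.536,-1.536) [heading=180, draw]
  RT 45: heading 180 -> 135
  -- iteration 8/8 --
  FD 5: (7.536,-1.536) -> (4,2) [heading=135, draw]
  RT 45: heading 135 -> 90
]
Final: pos=(4,2), heading=90, 8 segment(s) drawn

Start position: (4, 2)
Final position: (4, 2)
Distance = 0; < 1e-6 -> CLOSED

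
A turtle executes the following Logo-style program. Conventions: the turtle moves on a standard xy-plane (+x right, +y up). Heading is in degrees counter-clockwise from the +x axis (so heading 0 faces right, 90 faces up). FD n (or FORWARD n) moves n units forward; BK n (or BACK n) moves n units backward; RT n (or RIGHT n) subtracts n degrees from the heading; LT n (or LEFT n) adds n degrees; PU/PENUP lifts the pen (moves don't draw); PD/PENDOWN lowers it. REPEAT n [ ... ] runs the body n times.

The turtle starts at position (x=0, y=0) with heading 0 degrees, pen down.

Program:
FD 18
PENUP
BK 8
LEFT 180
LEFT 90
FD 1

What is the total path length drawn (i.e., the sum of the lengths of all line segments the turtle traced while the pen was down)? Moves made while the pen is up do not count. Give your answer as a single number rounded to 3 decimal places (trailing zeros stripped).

Executing turtle program step by step:
Start: pos=(0,0), heading=0, pen down
FD 18: (0,0) -> (18,0) [heading=0, draw]
PU: pen up
BK 8: (18,0) -> (10,0) [heading=0, move]
LT 180: heading 0 -> 180
LT 90: heading 180 -> 270
FD 1: (10,0) -> (10,-1) [heading=270, move]
Final: pos=(10,-1), heading=270, 1 segment(s) drawn

Segment lengths:
  seg 1: (0,0) -> (18,0), length = 18
Total = 18

Answer: 18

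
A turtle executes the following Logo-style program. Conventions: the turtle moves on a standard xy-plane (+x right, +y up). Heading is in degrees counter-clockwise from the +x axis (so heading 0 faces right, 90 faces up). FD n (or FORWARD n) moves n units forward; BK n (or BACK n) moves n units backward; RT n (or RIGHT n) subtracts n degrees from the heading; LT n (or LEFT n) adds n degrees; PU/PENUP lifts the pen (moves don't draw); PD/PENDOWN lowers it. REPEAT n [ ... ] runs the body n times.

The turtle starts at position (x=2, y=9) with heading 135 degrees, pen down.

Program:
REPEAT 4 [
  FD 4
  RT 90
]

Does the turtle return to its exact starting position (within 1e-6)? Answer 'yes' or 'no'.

Answer: yes

Derivation:
Executing turtle program step by step:
Start: pos=(2,9), heading=135, pen down
REPEAT 4 [
  -- iteration 1/4 --
  FD 4: (2,9) -> (-0.828,11.828) [heading=135, draw]
  RT 90: heading 135 -> 45
  -- iteration 2/4 --
  FD 4: (-0.828,11.828) -> (2,14.657) [heading=45, draw]
  RT 90: heading 45 -> 315
  -- iteration 3/4 --
  FD 4: (2,14.657) -> (4.828,11.828) [heading=315, draw]
  RT 90: heading 315 -> 225
  -- iteration 4/4 --
  FD 4: (4.828,11.828) -> (2,9) [heading=225, draw]
  RT 90: heading 225 -> 135
]
Final: pos=(2,9), heading=135, 4 segment(s) drawn

Start position: (2, 9)
Final position: (2, 9)
Distance = 0; < 1e-6 -> CLOSED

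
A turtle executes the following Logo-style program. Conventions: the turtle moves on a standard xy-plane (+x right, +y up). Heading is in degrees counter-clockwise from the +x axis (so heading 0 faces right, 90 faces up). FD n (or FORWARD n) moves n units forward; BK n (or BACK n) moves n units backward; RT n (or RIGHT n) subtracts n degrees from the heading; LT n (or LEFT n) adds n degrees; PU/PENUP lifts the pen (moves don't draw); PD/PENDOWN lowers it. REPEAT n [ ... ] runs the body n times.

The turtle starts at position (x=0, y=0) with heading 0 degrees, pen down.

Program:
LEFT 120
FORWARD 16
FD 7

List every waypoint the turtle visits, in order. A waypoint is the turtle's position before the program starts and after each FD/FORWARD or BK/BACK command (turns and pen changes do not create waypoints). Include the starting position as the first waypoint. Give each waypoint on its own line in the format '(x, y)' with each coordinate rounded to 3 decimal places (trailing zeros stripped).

Answer: (0, 0)
(-8, 13.856)
(-11.5, 19.919)

Derivation:
Executing turtle program step by step:
Start: pos=(0,0), heading=0, pen down
LT 120: heading 0 -> 120
FD 16: (0,0) -> (-8,13.856) [heading=120, draw]
FD 7: (-8,13.856) -> (-11.5,19.919) [heading=120, draw]
Final: pos=(-11.5,19.919), heading=120, 2 segment(s) drawn
Waypoints (3 total):
(0, 0)
(-8, 13.856)
(-11.5, 19.919)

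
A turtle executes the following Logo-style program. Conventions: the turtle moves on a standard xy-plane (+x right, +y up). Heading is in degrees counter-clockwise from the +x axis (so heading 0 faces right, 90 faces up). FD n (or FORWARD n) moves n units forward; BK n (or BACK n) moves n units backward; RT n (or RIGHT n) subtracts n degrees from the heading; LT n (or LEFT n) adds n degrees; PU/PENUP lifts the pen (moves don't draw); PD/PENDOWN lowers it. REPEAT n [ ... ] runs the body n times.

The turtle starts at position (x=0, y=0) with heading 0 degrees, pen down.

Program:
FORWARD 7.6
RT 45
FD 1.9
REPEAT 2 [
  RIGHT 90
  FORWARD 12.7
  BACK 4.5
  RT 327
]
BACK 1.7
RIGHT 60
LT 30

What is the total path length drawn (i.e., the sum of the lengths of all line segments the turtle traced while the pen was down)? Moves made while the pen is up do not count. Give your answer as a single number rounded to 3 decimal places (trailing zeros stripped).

Executing turtle program step by step:
Start: pos=(0,0), heading=0, pen down
FD 7.6: (0,0) -> (7.6,0) [heading=0, draw]
RT 45: heading 0 -> 315
FD 1.9: (7.6,0) -> (8.944,-1.344) [heading=315, draw]
REPEAT 2 [
  -- iteration 1/2 --
  RT 90: heading 315 -> 225
  FD 12.7: (8.944,-1.344) -> (-0.037,-10.324) [heading=225, draw]
  BK 4.5: (-0.037,-10.324) -> (3.145,-7.142) [heading=225, draw]
  RT 327: heading 225 -> 258
  -- iteration 2/2 --
  RT 90: heading 258 -> 168
  FD 12.7: (3.145,-7.142) -> (-9.277,-4.501) [heading=168, draw]
  BK 4.5: (-9.277,-4.501) -> (-4.876,-5.437) [heading=168, draw]
  RT 327: heading 168 -> 201
]
BK 1.7: (-4.876,-5.437) -> (-3.288,-4.828) [heading=201, draw]
RT 60: heading 201 -> 141
LT 30: heading 141 -> 171
Final: pos=(-3.288,-4.828), heading=171, 7 segment(s) drawn

Segment lengths:
  seg 1: (0,0) -> (7.6,0), length = 7.6
  seg 2: (7.6,0) -> (8.944,-1.344), length = 1.9
  seg 3: (8.944,-1.344) -> (-0.037,-10.324), length = 12.7
  seg 4: (-0.037,-10.324) -> (3.145,-7.142), length = 4.5
  seg 5: (3.145,-7.142) -> (-9.277,-4.501), length = 12.7
  seg 6: (-9.277,-4.501) -> (-4.876,-5.437), length = 4.5
  seg 7: (-4.876,-5.437) -> (-3.288,-4.828), length = 1.7
Total = 45.6

Answer: 45.6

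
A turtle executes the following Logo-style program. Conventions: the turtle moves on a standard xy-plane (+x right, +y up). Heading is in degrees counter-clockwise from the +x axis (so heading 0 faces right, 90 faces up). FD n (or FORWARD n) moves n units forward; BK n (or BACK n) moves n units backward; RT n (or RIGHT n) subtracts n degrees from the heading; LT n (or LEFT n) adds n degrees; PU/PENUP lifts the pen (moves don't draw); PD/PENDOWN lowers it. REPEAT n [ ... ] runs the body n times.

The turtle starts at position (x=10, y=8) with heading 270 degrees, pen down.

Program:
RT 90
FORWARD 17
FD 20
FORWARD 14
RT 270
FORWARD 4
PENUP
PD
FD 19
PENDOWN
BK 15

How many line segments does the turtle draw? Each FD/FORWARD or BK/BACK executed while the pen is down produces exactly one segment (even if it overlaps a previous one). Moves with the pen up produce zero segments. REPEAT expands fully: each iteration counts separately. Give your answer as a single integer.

Executing turtle program step by step:
Start: pos=(10,8), heading=270, pen down
RT 90: heading 270 -> 180
FD 17: (10,8) -> (-7,8) [heading=180, draw]
FD 20: (-7,8) -> (-27,8) [heading=180, draw]
FD 14: (-27,8) -> (-41,8) [heading=180, draw]
RT 270: heading 180 -> 270
FD 4: (-41,8) -> (-41,4) [heading=270, draw]
PU: pen up
PD: pen down
FD 19: (-41,4) -> (-41,-15) [heading=270, draw]
PD: pen down
BK 15: (-41,-15) -> (-41,0) [heading=270, draw]
Final: pos=(-41,0), heading=270, 6 segment(s) drawn
Segments drawn: 6

Answer: 6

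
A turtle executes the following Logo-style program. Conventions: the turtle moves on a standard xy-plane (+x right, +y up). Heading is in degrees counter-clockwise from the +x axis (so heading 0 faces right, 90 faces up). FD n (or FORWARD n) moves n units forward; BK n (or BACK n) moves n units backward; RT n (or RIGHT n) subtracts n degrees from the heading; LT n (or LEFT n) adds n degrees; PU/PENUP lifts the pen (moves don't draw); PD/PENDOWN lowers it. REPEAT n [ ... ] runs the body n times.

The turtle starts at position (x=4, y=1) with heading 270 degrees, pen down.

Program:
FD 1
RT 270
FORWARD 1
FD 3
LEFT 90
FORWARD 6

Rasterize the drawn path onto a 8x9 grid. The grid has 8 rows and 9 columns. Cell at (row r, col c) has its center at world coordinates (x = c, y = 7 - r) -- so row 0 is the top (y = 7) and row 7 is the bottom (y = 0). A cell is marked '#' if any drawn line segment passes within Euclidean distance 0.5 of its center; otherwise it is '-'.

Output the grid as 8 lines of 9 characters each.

Answer: ---------
--------#
--------#
--------#
--------#
--------#
----#---#
----#####

Derivation:
Segment 0: (4,1) -> (4,0)
Segment 1: (4,0) -> (5,0)
Segment 2: (5,0) -> (8,0)
Segment 3: (8,0) -> (8,6)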